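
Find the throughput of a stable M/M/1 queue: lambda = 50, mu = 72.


For a stable queue (lambda < mu), throughput = lambda = 50 per hour

50 per hour


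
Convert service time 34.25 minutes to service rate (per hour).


mu = 60 / avg_service_time = 60 / 34.25 = 1.75 per hour

1.75 per hour


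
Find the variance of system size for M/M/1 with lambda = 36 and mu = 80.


rho = 36/80; Var(N) = rho/(1-rho)^2 = 1.49

1.49


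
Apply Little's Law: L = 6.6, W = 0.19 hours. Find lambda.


lambda = L / W = 6.6 / 0.19 = 34.74 per hour

34.74 per hour


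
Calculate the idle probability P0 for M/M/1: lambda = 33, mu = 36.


P0 = 1 - rho = 1 - 33/36 = 0.0833

0.0833


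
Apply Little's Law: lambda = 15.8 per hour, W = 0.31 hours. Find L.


L = lambda * W = 15.8 * 0.31 = 4.9

4.9


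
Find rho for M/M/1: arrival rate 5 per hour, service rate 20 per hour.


rho = lambda/mu = 5/20 = 0.25

0.25


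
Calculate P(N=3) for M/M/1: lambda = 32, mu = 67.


rho = 32/67; P(n) = (1-rho)*rho^n = (1-32/67)*(32/67)^3 = 0.0569

0.0569


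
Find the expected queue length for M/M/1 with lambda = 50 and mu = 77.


rho = 50/77; Lq = rho^2/(1-rho) = 1.2

1.2


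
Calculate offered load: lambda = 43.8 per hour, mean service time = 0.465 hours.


Offered load a = lambda * E[S] = 43.8 * 0.465 = 20.37 Erlangs

20.37 Erlangs


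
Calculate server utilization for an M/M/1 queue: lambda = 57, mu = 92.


rho = lambda/mu = 57/92 = 0.6196

0.6196


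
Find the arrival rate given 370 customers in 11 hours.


lambda = total arrivals / time = 370 / 11 = 33.64 per hour

33.64 per hour


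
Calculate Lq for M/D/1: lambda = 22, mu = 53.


M/D/1: Lq = rho^2 / (2*(1-rho)) where rho = 22/53; Lq = 0.15

0.15


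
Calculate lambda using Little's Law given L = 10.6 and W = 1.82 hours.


lambda = L / W = 10.6 / 1.82 = 5.82 per hour

5.82 per hour


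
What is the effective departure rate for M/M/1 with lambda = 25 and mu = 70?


For a stable queue (lambda < mu), throughput = lambda = 25 per hour

25 per hour


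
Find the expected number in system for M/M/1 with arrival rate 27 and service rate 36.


rho = 27/36; L = rho/(1-rho) = 3.0

3.0


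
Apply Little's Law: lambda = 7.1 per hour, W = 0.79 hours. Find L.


L = lambda * W = 7.1 * 0.79 = 5.61

5.61


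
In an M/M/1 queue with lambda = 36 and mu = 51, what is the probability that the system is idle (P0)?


P0 = 1 - rho = 1 - 36/51 = 0.2941

0.2941


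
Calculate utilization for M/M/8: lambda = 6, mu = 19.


rho = lambda/(c*mu) = 6/(8*19) = 0.0395

0.0395


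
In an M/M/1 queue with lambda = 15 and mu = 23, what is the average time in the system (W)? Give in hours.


W = 1/(mu - lambda) = 1/(23 - 15) = 0.125 hours

0.125 hours


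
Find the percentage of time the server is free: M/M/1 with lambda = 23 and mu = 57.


Idle fraction = (1 - rho) * 100 = (1 - 23/57) * 100 = 59.6%

59.6%


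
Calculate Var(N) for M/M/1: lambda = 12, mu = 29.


rho = 12/29; Var(N) = rho/(1-rho)^2 = 1.2

1.2


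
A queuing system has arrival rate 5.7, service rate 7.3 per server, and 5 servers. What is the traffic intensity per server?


rho = lambda / (c * mu) = 5.7 / (5 * 7.3) = 0.1562

0.1562


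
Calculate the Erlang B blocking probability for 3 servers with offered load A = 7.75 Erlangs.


B(N,A) = (A^N/N!) / sum(A^k/k!, k=0..N) with N=3, A=7.75 = 0.6667

0.6667


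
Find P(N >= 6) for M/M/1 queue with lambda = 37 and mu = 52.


P(N >= 6) = rho^6 = (37/52)^6 = 0.1298

0.1298


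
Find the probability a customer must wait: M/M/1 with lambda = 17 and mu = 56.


P(wait) = rho = lambda/mu = 17/56 = 0.3036

0.3036


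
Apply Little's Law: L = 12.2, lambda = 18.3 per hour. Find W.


W = L / lambda = 12.2 / 18.3 = 0.6667 hours

0.6667 hours


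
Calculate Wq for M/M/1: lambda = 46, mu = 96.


rho = 46/96; Wq = rho/(mu - lambda) = 0.0096 hours

0.0096 hours


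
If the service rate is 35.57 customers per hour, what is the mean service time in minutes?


Mean service time = 60/mu = 60/35.57 = 1.69 minutes

1.69 minutes


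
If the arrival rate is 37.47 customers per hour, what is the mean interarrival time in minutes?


Mean interarrival time = 60/lambda = 60/37.47 = 1.6 minutes

1.6 minutes


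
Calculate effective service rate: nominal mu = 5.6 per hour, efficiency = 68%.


Effective rate = mu * efficiency = 5.6 * 0.68 = 3.81 per hour

3.81 per hour


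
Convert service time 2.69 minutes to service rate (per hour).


mu = 60 / avg_service_time = 60 / 2.69 = 22.3 per hour

22.3 per hour


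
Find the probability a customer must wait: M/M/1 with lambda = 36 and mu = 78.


P(wait) = rho = lambda/mu = 36/78 = 0.4615

0.4615


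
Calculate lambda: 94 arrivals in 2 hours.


lambda = total arrivals / time = 94 / 2 = 47.0 per hour

47.0 per hour


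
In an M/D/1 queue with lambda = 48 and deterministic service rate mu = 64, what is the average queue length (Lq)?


M/D/1: Lq = rho^2 / (2*(1-rho)) where rho = 48/64; Lq = 1.13

1.13


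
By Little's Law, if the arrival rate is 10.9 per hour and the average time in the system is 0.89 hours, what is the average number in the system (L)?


L = lambda * W = 10.9 * 0.89 = 9.7

9.7


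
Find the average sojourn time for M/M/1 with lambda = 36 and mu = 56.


W = 1/(mu - lambda) = 1/(56 - 36) = 0.05 hours

0.05 hours


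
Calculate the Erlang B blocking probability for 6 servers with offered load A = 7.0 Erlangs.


B(N,A) = (A^N/N!) / sum(A^k/k!, k=0..N) with N=6, A=7.0 = 0.3313

0.3313


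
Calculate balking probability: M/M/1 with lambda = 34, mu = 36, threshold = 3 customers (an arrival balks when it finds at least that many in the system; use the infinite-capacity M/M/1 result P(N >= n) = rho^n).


P(N >= 3) = rho^3 = (34/36)^3 = 0.8424

0.8424


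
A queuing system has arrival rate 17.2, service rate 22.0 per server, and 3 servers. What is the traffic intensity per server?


rho = lambda / (c * mu) = 17.2 / (3 * 22.0) = 0.2606

0.2606


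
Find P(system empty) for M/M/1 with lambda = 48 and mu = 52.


P0 = 1 - rho = 1 - 48/52 = 0.0769

0.0769


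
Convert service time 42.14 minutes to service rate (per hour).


mu = 60 / avg_service_time = 60 / 42.14 = 1.42 per hour

1.42 per hour


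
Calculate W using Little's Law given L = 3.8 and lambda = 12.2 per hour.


W = L / lambda = 3.8 / 12.2 = 0.3115 hours

0.3115 hours


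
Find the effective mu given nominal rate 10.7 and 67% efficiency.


Effective rate = mu * efficiency = 10.7 * 0.67 = 7.17 per hour

7.17 per hour


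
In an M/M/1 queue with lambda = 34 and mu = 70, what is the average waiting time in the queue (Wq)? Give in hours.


rho = 34/70; Wq = rho/(mu - lambda) = 0.0135 hours

0.0135 hours


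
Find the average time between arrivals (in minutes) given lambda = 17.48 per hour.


Mean interarrival time = 60/lambda = 60/17.48 = 3.43 minutes

3.43 minutes


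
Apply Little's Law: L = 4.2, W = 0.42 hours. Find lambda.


lambda = L / W = 4.2 / 0.42 = 10.0 per hour

10.0 per hour


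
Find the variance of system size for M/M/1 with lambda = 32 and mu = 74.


rho = 32/74; Var(N) = rho/(1-rho)^2 = 1.34

1.34


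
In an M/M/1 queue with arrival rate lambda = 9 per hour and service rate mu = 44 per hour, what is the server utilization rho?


rho = lambda/mu = 9/44 = 0.2045

0.2045


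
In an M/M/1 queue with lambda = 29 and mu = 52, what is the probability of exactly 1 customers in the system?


rho = 29/52; P(n) = (1-rho)*rho^n = (1-29/52)*(29/52)^1 = 0.2467

0.2467


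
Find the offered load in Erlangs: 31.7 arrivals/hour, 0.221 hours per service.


Offered load a = lambda * E[S] = 31.7 * 0.221 = 7.01 Erlangs

7.01 Erlangs


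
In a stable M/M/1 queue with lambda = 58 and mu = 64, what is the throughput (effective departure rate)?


For a stable queue (lambda < mu), throughput = lambda = 58 per hour

58 per hour


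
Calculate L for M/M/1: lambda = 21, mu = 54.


rho = 21/54; L = rho/(1-rho) = 0.64

0.64


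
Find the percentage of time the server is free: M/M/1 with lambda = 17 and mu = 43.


Idle fraction = (1 - rho) * 100 = (1 - 17/43) * 100 = 60.5%

60.5%


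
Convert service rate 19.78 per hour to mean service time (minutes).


Mean service time = 60/mu = 60/19.78 = 3.03 minutes

3.03 minutes


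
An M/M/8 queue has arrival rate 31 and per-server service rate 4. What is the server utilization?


rho = lambda/(c*mu) = 31/(8*4) = 0.9688

0.9688


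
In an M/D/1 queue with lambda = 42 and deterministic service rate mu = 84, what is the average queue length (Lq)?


M/D/1: Lq = rho^2 / (2*(1-rho)) where rho = 42/84; Lq = 0.25

0.25


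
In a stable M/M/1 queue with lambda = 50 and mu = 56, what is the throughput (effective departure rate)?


For a stable queue (lambda < mu), throughput = lambda = 50 per hour

50 per hour


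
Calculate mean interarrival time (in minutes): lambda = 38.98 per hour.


Mean interarrival time = 60/lambda = 60/38.98 = 1.54 minutes

1.54 minutes


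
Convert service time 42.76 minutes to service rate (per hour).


mu = 60 / avg_service_time = 60 / 42.76 = 1.4 per hour

1.4 per hour


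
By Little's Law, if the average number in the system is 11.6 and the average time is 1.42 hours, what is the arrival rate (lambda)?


lambda = L / W = 11.6 / 1.42 = 8.17 per hour

8.17 per hour


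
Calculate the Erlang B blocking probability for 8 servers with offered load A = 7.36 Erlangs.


B(N,A) = (A^N/N!) / sum(A^k/k!, k=0..N) with N=8, A=7.36 = 0.1995

0.1995


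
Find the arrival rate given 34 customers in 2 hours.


lambda = total arrivals / time = 34 / 2 = 17.0 per hour

17.0 per hour


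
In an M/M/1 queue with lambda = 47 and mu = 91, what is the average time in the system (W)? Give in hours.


W = 1/(mu - lambda) = 1/(91 - 47) = 0.0227 hours

0.0227 hours


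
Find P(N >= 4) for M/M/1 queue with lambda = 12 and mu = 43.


P(N >= 4) = rho^4 = (12/43)^4 = 0.0061

0.0061


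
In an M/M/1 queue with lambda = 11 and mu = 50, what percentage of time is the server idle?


Idle fraction = (1 - rho) * 100 = (1 - 11/50) * 100 = 78.0%

78.0%


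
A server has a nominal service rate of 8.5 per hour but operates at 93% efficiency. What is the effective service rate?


Effective rate = mu * efficiency = 8.5 * 0.93 = 7.91 per hour

7.91 per hour


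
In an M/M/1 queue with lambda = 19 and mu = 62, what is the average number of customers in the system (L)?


rho = 19/62; L = rho/(1-rho) = 0.44

0.44


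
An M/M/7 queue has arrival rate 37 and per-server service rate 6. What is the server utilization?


rho = lambda/(c*mu) = 37/(7*6) = 0.881

0.881


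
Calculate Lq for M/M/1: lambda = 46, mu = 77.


rho = 46/77; Lq = rho^2/(1-rho) = 0.89

0.89


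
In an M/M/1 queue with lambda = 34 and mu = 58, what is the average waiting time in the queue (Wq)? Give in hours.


rho = 34/58; Wq = rho/(mu - lambda) = 0.0244 hours

0.0244 hours


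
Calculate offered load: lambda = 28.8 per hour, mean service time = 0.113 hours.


Offered load a = lambda * E[S] = 28.8 * 0.113 = 3.25 Erlangs

3.25 Erlangs


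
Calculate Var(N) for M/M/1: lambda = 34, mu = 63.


rho = 34/63; Var(N) = rho/(1-rho)^2 = 2.55

2.55


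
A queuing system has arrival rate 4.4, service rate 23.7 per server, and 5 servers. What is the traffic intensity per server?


rho = lambda / (c * mu) = 4.4 / (5 * 23.7) = 0.0371

0.0371


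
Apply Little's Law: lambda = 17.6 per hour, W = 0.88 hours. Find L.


L = lambda * W = 17.6 * 0.88 = 15.49

15.49


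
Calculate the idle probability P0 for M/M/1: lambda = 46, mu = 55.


P0 = 1 - rho = 1 - 46/55 = 0.1636

0.1636


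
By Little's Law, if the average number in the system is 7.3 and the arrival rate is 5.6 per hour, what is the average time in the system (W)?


W = L / lambda = 7.3 / 5.6 = 1.3036 hours

1.3036 hours


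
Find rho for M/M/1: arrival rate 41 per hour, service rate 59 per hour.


rho = lambda/mu = 41/59 = 0.6949

0.6949


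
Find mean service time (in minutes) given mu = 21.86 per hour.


Mean service time = 60/mu = 60/21.86 = 2.74 minutes

2.74 minutes


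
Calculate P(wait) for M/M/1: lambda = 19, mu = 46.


P(wait) = rho = lambda/mu = 19/46 = 0.413

0.413


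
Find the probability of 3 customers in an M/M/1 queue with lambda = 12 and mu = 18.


rho = 12/18; P(n) = (1-rho)*rho^n = (1-12/18)*(12/18)^3 = 0.0988

0.0988


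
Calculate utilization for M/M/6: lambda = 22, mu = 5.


rho = lambda/(c*mu) = 22/(6*5) = 0.7333

0.7333


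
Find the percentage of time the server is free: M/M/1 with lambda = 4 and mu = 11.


Idle fraction = (1 - rho) * 100 = (1 - 4/11) * 100 = 63.6%

63.6%


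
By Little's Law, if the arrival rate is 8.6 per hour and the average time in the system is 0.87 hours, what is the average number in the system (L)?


L = lambda * W = 8.6 * 0.87 = 7.48

7.48


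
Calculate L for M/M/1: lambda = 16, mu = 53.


rho = 16/53; L = rho/(1-rho) = 0.43

0.43


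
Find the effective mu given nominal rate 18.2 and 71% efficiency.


Effective rate = mu * efficiency = 18.2 * 0.71 = 12.92 per hour

12.92 per hour


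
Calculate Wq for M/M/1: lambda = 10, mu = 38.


rho = 10/38; Wq = rho/(mu - lambda) = 0.0094 hours

0.0094 hours


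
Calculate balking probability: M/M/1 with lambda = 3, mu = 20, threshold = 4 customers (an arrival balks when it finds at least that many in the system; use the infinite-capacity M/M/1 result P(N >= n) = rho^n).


P(N >= 4) = rho^4 = (3/20)^4 = 0.0005

0.0005


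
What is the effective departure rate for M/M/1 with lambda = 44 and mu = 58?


For a stable queue (lambda < mu), throughput = lambda = 44 per hour

44 per hour


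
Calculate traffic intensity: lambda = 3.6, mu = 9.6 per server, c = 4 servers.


rho = lambda / (c * mu) = 3.6 / (4 * 9.6) = 0.0938

0.0938


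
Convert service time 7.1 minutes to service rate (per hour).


mu = 60 / avg_service_time = 60 / 7.1 = 8.45 per hour

8.45 per hour


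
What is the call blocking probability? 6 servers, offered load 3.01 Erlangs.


B(N,A) = (A^N/N!) / sum(A^k/k!, k=0..N) with N=6, A=3.01 = 0.0527

0.0527


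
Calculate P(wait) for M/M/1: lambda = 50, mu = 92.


P(wait) = rho = lambda/mu = 50/92 = 0.5435

0.5435


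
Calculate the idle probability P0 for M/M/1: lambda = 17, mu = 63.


P0 = 1 - rho = 1 - 17/63 = 0.7302

0.7302


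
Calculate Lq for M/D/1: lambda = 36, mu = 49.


M/D/1: Lq = rho^2 / (2*(1-rho)) where rho = 36/49; Lq = 1.02

1.02


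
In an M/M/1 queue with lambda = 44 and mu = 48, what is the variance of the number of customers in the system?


rho = 44/48; Var(N) = rho/(1-rho)^2 = 132.0

132.0


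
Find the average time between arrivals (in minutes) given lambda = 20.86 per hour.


Mean interarrival time = 60/lambda = 60/20.86 = 2.88 minutes

2.88 minutes


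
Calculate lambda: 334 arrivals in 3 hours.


lambda = total arrivals / time = 334 / 3 = 111.33 per hour

111.33 per hour


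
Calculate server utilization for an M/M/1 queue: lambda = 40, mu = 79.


rho = lambda/mu = 40/79 = 0.5063

0.5063


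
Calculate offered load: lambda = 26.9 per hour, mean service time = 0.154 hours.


Offered load a = lambda * E[S] = 26.9 * 0.154 = 4.14 Erlangs

4.14 Erlangs


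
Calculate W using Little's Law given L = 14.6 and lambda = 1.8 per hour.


W = L / lambda = 14.6 / 1.8 = 8.1111 hours

8.1111 hours


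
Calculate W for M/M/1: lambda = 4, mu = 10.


W = 1/(mu - lambda) = 1/(10 - 4) = 0.1667 hours

0.1667 hours


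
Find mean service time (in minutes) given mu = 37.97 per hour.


Mean service time = 60/mu = 60/37.97 = 1.58 minutes

1.58 minutes


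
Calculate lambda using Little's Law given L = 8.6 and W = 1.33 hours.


lambda = L / W = 8.6 / 1.33 = 6.47 per hour

6.47 per hour


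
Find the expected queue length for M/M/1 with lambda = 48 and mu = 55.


rho = 48/55; Lq = rho^2/(1-rho) = 5.98

5.98


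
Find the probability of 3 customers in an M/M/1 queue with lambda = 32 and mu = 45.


rho = 32/45; P(n) = (1-rho)*rho^n = (1-32/45)*(32/45)^3 = 0.1039

0.1039


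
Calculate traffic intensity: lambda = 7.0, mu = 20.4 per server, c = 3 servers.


rho = lambda / (c * mu) = 7.0 / (3 * 20.4) = 0.1144

0.1144


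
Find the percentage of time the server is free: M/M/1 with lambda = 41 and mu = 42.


Idle fraction = (1 - rho) * 100 = (1 - 41/42) * 100 = 2.4%

2.4%


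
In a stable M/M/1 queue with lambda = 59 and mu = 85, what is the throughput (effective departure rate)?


For a stable queue (lambda < mu), throughput = lambda = 59 per hour

59 per hour


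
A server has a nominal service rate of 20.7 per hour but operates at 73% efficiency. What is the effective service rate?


Effective rate = mu * efficiency = 20.7 * 0.73 = 15.11 per hour

15.11 per hour


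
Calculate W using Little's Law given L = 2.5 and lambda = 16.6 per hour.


W = L / lambda = 2.5 / 16.6 = 0.1506 hours

0.1506 hours


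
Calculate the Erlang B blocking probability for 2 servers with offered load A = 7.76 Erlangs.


B(N,A) = (A^N/N!) / sum(A^k/k!, k=0..N) with N=2, A=7.76 = 0.7746

0.7746


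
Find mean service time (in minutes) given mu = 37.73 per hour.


Mean service time = 60/mu = 60/37.73 = 1.59 minutes

1.59 minutes


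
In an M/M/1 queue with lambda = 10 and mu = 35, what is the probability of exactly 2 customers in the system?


rho = 10/35; P(n) = (1-rho)*rho^n = (1-10/35)*(10/35)^2 = 0.0583

0.0583


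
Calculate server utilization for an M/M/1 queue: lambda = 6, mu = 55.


rho = lambda/mu = 6/55 = 0.1091

0.1091


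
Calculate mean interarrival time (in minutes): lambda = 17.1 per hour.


Mean interarrival time = 60/lambda = 60/17.1 = 3.51 minutes

3.51 minutes


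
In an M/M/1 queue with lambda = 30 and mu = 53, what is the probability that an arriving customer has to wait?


P(wait) = rho = lambda/mu = 30/53 = 0.566

0.566


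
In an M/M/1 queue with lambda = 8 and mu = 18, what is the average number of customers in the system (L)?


rho = 8/18; L = rho/(1-rho) = 0.8

0.8


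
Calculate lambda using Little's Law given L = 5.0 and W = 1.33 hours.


lambda = L / W = 5.0 / 1.33 = 3.76 per hour

3.76 per hour


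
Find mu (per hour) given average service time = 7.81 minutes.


mu = 60 / avg_service_time = 60 / 7.81 = 7.68 per hour

7.68 per hour


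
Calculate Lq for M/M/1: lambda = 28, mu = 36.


rho = 28/36; Lq = rho^2/(1-rho) = 2.72

2.72


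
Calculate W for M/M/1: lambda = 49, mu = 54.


W = 1/(mu - lambda) = 1/(54 - 49) = 0.2 hours

0.2 hours


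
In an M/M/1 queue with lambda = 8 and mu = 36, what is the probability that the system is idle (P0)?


P0 = 1 - rho = 1 - 8/36 = 0.7778

0.7778


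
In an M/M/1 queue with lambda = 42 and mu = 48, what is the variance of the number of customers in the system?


rho = 42/48; Var(N) = rho/(1-rho)^2 = 56.0

56.0


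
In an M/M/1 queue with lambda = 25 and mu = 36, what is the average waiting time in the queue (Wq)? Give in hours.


rho = 25/36; Wq = rho/(mu - lambda) = 0.0631 hours

0.0631 hours


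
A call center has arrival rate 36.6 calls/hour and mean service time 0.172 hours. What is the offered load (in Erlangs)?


Offered load a = lambda * E[S] = 36.6 * 0.172 = 6.3 Erlangs

6.3 Erlangs


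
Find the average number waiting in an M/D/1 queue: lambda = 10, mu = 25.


M/D/1: Lq = rho^2 / (2*(1-rho)) where rho = 10/25; Lq = 0.13

0.13


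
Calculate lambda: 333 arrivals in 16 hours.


lambda = total arrivals / time = 333 / 16 = 20.81 per hour

20.81 per hour


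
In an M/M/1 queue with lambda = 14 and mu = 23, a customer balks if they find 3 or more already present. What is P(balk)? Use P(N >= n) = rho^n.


P(N >= 3) = rho^3 = (14/23)^3 = 0.2255

0.2255


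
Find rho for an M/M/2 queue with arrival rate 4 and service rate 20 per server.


rho = lambda/(c*mu) = 4/(2*20) = 0.1

0.1


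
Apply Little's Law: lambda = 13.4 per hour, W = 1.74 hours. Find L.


L = lambda * W = 13.4 * 1.74 = 23.32

23.32


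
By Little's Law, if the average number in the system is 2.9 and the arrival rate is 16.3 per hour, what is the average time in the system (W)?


W = L / lambda = 2.9 / 16.3 = 0.1779 hours

0.1779 hours


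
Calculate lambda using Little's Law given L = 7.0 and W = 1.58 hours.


lambda = L / W = 7.0 / 1.58 = 4.43 per hour

4.43 per hour


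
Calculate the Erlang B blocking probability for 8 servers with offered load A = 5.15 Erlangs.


B(N,A) = (A^N/N!) / sum(A^k/k!, k=0..N) with N=8, A=5.15 = 0.0772

0.0772


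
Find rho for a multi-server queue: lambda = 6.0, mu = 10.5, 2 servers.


rho = lambda / (c * mu) = 6.0 / (2 * 10.5) = 0.2857

0.2857


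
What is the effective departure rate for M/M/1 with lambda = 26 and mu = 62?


For a stable queue (lambda < mu), throughput = lambda = 26 per hour

26 per hour


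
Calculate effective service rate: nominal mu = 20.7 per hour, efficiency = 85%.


Effective rate = mu * efficiency = 20.7 * 0.85 = 17.6 per hour

17.6 per hour


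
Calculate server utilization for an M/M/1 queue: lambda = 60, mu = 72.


rho = lambda/mu = 60/72 = 0.8333

0.8333


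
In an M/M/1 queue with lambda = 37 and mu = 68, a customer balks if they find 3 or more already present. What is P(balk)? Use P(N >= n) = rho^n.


P(N >= 3) = rho^3 = (37/68)^3 = 0.1611

0.1611


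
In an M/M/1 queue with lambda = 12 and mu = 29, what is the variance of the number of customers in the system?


rho = 12/29; Var(N) = rho/(1-rho)^2 = 1.2

1.2


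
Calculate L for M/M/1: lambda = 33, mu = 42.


rho = 33/42; L = rho/(1-rho) = 3.67

3.67


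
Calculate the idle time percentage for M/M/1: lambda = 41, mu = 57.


Idle fraction = (1 - rho) * 100 = (1 - 41/57) * 100 = 28.1%

28.1%


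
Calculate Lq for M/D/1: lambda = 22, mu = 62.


M/D/1: Lq = rho^2 / (2*(1-rho)) where rho = 22/62; Lq = 0.1

0.1


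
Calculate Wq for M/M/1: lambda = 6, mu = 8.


rho = 6/8; Wq = rho/(mu - lambda) = 0.375 hours

0.375 hours


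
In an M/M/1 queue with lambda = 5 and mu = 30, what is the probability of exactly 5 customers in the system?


rho = 5/30; P(n) = (1-rho)*rho^n = (1-5/30)*(5/30)^5 = 0.0001

0.0001


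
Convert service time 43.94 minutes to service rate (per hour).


mu = 60 / avg_service_time = 60 / 43.94 = 1.37 per hour

1.37 per hour


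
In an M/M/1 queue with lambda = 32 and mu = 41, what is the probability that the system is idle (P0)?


P0 = 1 - rho = 1 - 32/41 = 0.2195

0.2195


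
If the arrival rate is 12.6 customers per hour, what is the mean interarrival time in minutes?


Mean interarrival time = 60/lambda = 60/12.6 = 4.76 minutes

4.76 minutes


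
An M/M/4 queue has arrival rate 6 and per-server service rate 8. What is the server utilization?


rho = lambda/(c*mu) = 6/(4*8) = 0.1875

0.1875


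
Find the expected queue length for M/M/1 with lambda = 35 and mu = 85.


rho = 35/85; Lq = rho^2/(1-rho) = 0.29

0.29


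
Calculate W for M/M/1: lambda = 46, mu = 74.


W = 1/(mu - lambda) = 1/(74 - 46) = 0.0357 hours

0.0357 hours


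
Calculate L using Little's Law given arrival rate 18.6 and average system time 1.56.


L = lambda * W = 18.6 * 1.56 = 29.02

29.02


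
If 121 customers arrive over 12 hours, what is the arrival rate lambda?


lambda = total arrivals / time = 121 / 12 = 10.08 per hour

10.08 per hour


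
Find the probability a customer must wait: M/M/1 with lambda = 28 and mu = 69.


P(wait) = rho = lambda/mu = 28/69 = 0.4058

0.4058


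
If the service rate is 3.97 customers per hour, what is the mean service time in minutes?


Mean service time = 60/mu = 60/3.97 = 15.11 minutes

15.11 minutes


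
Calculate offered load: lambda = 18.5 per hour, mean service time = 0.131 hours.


Offered load a = lambda * E[S] = 18.5 * 0.131 = 2.42 Erlangs

2.42 Erlangs


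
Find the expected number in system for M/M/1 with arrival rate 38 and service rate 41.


rho = 38/41; L = rho/(1-rho) = 12.67

12.67


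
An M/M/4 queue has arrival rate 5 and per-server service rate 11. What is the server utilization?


rho = lambda/(c*mu) = 5/(4*11) = 0.1136

0.1136


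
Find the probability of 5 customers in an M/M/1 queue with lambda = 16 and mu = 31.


rho = 16/31; P(n) = (1-rho)*rho^n = (1-16/31)*(16/31)^5 = 0.0177

0.0177


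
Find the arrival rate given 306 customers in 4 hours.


lambda = total arrivals / time = 306 / 4 = 76.5 per hour

76.5 per hour


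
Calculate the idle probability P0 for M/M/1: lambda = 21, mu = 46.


P0 = 1 - rho = 1 - 21/46 = 0.5435

0.5435


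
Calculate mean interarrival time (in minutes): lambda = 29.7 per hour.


Mean interarrival time = 60/lambda = 60/29.7 = 2.02 minutes

2.02 minutes


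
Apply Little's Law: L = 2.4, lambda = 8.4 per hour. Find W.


W = L / lambda = 2.4 / 8.4 = 0.2857 hours

0.2857 hours


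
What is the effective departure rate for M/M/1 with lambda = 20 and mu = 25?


For a stable queue (lambda < mu), throughput = lambda = 20 per hour

20 per hour


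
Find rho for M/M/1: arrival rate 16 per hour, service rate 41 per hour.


rho = lambda/mu = 16/41 = 0.3902

0.3902


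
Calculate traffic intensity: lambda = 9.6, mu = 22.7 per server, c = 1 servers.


rho = lambda / (c * mu) = 9.6 / (1 * 22.7) = 0.4229

0.4229


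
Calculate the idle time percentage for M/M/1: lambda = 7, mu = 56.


Idle fraction = (1 - rho) * 100 = (1 - 7/56) * 100 = 87.5%

87.5%


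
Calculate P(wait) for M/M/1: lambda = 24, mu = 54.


P(wait) = rho = lambda/mu = 24/54 = 0.4444

0.4444


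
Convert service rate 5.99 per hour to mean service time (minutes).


Mean service time = 60/mu = 60/5.99 = 10.02 minutes

10.02 minutes


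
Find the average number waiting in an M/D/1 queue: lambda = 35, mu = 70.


M/D/1: Lq = rho^2 / (2*(1-rho)) where rho = 35/70; Lq = 0.25

0.25


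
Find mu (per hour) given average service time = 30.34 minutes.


mu = 60 / avg_service_time = 60 / 30.34 = 1.98 per hour

1.98 per hour


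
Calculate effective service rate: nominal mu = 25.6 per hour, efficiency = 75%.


Effective rate = mu * efficiency = 25.6 * 0.75 = 19.2 per hour

19.2 per hour


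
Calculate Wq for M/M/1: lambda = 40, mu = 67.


rho = 40/67; Wq = rho/(mu - lambda) = 0.0221 hours

0.0221 hours


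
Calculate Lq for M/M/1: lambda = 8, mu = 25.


rho = 8/25; Lq = rho^2/(1-rho) = 0.15

0.15


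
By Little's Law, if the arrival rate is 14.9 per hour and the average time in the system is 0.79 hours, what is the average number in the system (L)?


L = lambda * W = 14.9 * 0.79 = 11.77

11.77


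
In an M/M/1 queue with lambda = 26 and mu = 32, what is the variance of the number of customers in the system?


rho = 26/32; Var(N) = rho/(1-rho)^2 = 23.11

23.11


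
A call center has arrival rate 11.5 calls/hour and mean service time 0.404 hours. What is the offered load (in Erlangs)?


Offered load a = lambda * E[S] = 11.5 * 0.404 = 4.65 Erlangs

4.65 Erlangs


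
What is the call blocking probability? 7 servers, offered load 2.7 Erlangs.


B(N,A) = (A^N/N!) / sum(A^k/k!, k=0..N) with N=7, A=2.7 = 0.014

0.014


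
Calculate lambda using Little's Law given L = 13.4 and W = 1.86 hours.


lambda = L / W = 13.4 / 1.86 = 7.2 per hour

7.2 per hour


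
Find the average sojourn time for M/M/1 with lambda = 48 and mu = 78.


W = 1/(mu - lambda) = 1/(78 - 48) = 0.0333 hours

0.0333 hours


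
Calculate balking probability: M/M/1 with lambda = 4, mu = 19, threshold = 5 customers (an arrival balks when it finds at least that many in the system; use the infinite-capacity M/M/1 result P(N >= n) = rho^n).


P(N >= 5) = rho^5 = (4/19)^5 = 0.0004

0.0004


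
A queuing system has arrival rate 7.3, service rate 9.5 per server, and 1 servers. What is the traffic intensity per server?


rho = lambda / (c * mu) = 7.3 / (1 * 9.5) = 0.7684

0.7684


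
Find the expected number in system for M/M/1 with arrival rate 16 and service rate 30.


rho = 16/30; L = rho/(1-rho) = 1.14

1.14


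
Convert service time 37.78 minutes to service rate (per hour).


mu = 60 / avg_service_time = 60 / 37.78 = 1.59 per hour

1.59 per hour


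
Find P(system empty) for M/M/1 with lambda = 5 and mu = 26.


P0 = 1 - rho = 1 - 5/26 = 0.8077

0.8077


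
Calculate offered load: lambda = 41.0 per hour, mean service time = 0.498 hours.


Offered load a = lambda * E[S] = 41.0 * 0.498 = 20.42 Erlangs

20.42 Erlangs


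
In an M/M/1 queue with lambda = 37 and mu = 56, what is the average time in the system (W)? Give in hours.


W = 1/(mu - lambda) = 1/(56 - 37) = 0.0526 hours

0.0526 hours


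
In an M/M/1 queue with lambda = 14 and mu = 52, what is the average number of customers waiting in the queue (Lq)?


rho = 14/52; Lq = rho^2/(1-rho) = 0.1

0.1


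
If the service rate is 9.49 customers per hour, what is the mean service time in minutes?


Mean service time = 60/mu = 60/9.49 = 6.32 minutes

6.32 minutes


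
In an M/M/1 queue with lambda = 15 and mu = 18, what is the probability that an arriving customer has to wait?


P(wait) = rho = lambda/mu = 15/18 = 0.8333

0.8333


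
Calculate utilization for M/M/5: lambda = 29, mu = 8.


rho = lambda/(c*mu) = 29/(5*8) = 0.725

0.725


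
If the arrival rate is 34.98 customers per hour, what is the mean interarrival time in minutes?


Mean interarrival time = 60/lambda = 60/34.98 = 1.72 minutes

1.72 minutes


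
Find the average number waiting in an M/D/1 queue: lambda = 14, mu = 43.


M/D/1: Lq = rho^2 / (2*(1-rho)) where rho = 14/43; Lq = 0.08

0.08


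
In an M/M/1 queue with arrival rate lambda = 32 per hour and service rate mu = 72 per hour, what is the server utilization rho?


rho = lambda/mu = 32/72 = 0.4444

0.4444


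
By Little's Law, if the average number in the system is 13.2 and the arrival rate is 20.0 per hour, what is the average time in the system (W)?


W = L / lambda = 13.2 / 20.0 = 0.66 hours

0.66 hours


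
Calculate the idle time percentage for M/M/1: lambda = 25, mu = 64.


Idle fraction = (1 - rho) * 100 = (1 - 25/64) * 100 = 60.9%

60.9%


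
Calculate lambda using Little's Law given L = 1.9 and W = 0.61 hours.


lambda = L / W = 1.9 / 0.61 = 3.11 per hour

3.11 per hour


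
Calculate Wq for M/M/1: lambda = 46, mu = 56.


rho = 46/56; Wq = rho/(mu - lambda) = 0.0821 hours

0.0821 hours


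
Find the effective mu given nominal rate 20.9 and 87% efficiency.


Effective rate = mu * efficiency = 20.9 * 0.87 = 18.18 per hour

18.18 per hour


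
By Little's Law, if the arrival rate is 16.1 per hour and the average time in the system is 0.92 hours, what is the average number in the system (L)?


L = lambda * W = 16.1 * 0.92 = 14.81

14.81


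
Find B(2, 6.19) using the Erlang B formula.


B(N,A) = (A^N/N!) / sum(A^k/k!, k=0..N) with N=2, A=6.19 = 0.7271

0.7271


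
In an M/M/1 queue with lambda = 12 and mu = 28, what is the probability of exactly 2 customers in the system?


rho = 12/28; P(n) = (1-rho)*rho^n = (1-12/28)*(12/28)^2 = 0.105

0.105


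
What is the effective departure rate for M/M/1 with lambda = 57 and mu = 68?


For a stable queue (lambda < mu), throughput = lambda = 57 per hour

57 per hour


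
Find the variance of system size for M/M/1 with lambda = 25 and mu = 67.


rho = 25/67; Var(N) = rho/(1-rho)^2 = 0.95

0.95


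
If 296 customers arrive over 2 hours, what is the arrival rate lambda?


lambda = total arrivals / time = 296 / 2 = 148.0 per hour

148.0 per hour


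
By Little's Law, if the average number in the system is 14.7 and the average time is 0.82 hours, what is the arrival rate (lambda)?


lambda = L / W = 14.7 / 0.82 = 17.93 per hour

17.93 per hour


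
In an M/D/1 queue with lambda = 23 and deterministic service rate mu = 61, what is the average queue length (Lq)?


M/D/1: Lq = rho^2 / (2*(1-rho)) where rho = 23/61; Lq = 0.11

0.11


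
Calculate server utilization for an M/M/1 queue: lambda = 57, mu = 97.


rho = lambda/mu = 57/97 = 0.5876

0.5876


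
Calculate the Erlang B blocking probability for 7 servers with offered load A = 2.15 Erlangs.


B(N,A) = (A^N/N!) / sum(A^k/k!, k=0..N) with N=7, A=2.15 = 0.0049

0.0049


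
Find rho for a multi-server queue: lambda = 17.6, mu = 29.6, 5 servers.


rho = lambda / (c * mu) = 17.6 / (5 * 29.6) = 0.1189

0.1189


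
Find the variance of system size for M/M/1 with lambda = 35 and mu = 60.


rho = 35/60; Var(N) = rho/(1-rho)^2 = 3.36

3.36


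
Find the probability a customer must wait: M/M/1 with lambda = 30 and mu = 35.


P(wait) = rho = lambda/mu = 30/35 = 0.8571

0.8571


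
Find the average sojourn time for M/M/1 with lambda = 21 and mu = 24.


W = 1/(mu - lambda) = 1/(24 - 21) = 0.3333 hours

0.3333 hours


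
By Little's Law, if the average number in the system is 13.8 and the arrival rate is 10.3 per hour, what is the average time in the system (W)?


W = L / lambda = 13.8 / 10.3 = 1.3398 hours

1.3398 hours


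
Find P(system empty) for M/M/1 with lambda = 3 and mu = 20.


P0 = 1 - rho = 1 - 3/20 = 0.85

0.85


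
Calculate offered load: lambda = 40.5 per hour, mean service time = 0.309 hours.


Offered load a = lambda * E[S] = 40.5 * 0.309 = 12.51 Erlangs

12.51 Erlangs


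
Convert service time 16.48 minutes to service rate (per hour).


mu = 60 / avg_service_time = 60 / 16.48 = 3.64 per hour

3.64 per hour


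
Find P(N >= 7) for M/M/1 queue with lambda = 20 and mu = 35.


P(N >= 7) = rho^7 = (20/35)^7 = 0.0199

0.0199


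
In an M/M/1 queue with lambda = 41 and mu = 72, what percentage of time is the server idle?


Idle fraction = (1 - rho) * 100 = (1 - 41/72) * 100 = 43.1%

43.1%


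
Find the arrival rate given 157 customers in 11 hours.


lambda = total arrivals / time = 157 / 11 = 14.27 per hour

14.27 per hour


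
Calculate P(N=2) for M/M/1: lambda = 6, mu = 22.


rho = 6/22; P(n) = (1-rho)*rho^n = (1-6/22)*(6/22)^2 = 0.0541

0.0541


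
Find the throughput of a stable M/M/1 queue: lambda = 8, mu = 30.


For a stable queue (lambda < mu), throughput = lambda = 8 per hour

8 per hour


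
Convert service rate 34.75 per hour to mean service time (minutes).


Mean service time = 60/mu = 60/34.75 = 1.73 minutes

1.73 minutes


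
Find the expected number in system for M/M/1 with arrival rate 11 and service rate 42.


rho = 11/42; L = rho/(1-rho) = 0.35

0.35


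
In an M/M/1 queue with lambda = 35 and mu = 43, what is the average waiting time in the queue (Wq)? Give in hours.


rho = 35/43; Wq = rho/(mu - lambda) = 0.1017 hours

0.1017 hours


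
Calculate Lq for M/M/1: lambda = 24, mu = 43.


rho = 24/43; Lq = rho^2/(1-rho) = 0.71

0.71


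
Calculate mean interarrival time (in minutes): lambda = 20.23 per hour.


Mean interarrival time = 60/lambda = 60/20.23 = 2.97 minutes

2.97 minutes


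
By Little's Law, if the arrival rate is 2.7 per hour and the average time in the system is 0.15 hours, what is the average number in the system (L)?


L = lambda * W = 2.7 * 0.15 = 0.41

0.41


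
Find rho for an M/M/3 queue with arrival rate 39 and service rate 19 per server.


rho = lambda/(c*mu) = 39/(3*19) = 0.6842

0.6842


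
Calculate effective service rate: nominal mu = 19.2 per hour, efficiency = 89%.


Effective rate = mu * efficiency = 19.2 * 0.89 = 17.09 per hour

17.09 per hour


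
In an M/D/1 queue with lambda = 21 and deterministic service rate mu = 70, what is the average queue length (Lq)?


M/D/1: Lq = rho^2 / (2*(1-rho)) where rho = 21/70; Lq = 0.06

0.06


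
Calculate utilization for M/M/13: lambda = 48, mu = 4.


rho = lambda/(c*mu) = 48/(13*4) = 0.9231

0.9231


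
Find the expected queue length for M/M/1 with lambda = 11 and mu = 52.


rho = 11/52; Lq = rho^2/(1-rho) = 0.06

0.06


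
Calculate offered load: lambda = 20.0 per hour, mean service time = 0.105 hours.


Offered load a = lambda * E[S] = 20.0 * 0.105 = 2.1 Erlangs

2.1 Erlangs


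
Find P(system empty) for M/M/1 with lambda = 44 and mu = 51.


P0 = 1 - rho = 1 - 44/51 = 0.1373

0.1373


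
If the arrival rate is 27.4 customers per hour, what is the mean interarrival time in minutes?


Mean interarrival time = 60/lambda = 60/27.4 = 2.19 minutes

2.19 minutes


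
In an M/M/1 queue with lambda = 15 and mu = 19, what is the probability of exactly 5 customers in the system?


rho = 15/19; P(n) = (1-rho)*rho^n = (1-15/19)*(15/19)^5 = 0.0646

0.0646


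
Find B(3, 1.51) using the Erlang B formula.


B(N,A) = (A^N/N!) / sum(A^k/k!, k=0..N) with N=3, A=1.51 = 0.1359

0.1359


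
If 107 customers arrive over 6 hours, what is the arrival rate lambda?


lambda = total arrivals / time = 107 / 6 = 17.83 per hour

17.83 per hour


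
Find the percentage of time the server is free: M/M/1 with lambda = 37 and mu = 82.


Idle fraction = (1 - rho) * 100 = (1 - 37/82) * 100 = 54.9%

54.9%


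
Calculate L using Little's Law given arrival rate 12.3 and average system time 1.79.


L = lambda * W = 12.3 * 1.79 = 22.02

22.02


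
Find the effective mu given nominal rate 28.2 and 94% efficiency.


Effective rate = mu * efficiency = 28.2 * 0.94 = 26.51 per hour

26.51 per hour


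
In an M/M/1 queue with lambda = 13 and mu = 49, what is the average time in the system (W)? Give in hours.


W = 1/(mu - lambda) = 1/(49 - 13) = 0.0278 hours

0.0278 hours


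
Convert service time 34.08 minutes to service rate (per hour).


mu = 60 / avg_service_time = 60 / 34.08 = 1.76 per hour

1.76 per hour


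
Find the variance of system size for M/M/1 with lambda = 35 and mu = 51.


rho = 35/51; Var(N) = rho/(1-rho)^2 = 6.97

6.97


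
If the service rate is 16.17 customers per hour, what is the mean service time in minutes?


Mean service time = 60/mu = 60/16.17 = 3.71 minutes

3.71 minutes


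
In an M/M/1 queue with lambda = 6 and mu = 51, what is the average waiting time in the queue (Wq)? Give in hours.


rho = 6/51; Wq = rho/(mu - lambda) = 0.0026 hours

0.0026 hours


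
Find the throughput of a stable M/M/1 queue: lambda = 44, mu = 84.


For a stable queue (lambda < mu), throughput = lambda = 44 per hour

44 per hour


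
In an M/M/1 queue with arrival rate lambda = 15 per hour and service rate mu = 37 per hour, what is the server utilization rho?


rho = lambda/mu = 15/37 = 0.4054

0.4054


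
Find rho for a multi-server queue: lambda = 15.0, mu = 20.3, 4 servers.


rho = lambda / (c * mu) = 15.0 / (4 * 20.3) = 0.1847

0.1847


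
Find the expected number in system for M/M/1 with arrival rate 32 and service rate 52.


rho = 32/52; L = rho/(1-rho) = 1.6

1.6
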